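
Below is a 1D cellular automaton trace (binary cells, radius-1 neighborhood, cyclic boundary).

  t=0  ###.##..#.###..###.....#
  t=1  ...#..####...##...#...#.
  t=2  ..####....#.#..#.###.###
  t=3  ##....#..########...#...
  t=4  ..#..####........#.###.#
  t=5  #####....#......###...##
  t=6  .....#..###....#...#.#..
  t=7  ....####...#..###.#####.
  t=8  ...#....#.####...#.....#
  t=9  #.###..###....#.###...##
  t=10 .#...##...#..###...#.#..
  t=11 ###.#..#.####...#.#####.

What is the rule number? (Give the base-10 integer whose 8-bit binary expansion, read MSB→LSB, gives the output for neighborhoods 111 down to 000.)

54

  [7] ### => .  t=0,i=0
  [6] ##. => .  t=0,i=2
  [5] #.# => #  t=0,i=3
  [4] #.. => #  t=0,i=6
  [3] .## => .  t=0,i=4
  [2] .#. => #  t=0,i=8
  [1] ..# => #  t=0,i=7
  [0] ... => .  t=0,i=19
  bits 00110110 = 54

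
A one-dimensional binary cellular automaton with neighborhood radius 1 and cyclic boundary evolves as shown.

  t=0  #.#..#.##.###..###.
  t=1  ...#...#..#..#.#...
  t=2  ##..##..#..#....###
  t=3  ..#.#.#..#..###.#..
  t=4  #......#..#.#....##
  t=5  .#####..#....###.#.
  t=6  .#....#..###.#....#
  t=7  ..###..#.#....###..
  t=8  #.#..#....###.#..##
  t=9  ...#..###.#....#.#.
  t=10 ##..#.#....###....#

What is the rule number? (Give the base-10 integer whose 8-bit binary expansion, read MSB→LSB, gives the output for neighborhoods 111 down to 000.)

  nb ###: next=.  (t=0,i=11, bit7=0)
  nb ##.: next=.  (t=0,i=8, bit6=0)
  nb #.#: next=.  (t=0,i=1, bit5=0)
  nb #..: next=#  (t=0,i=3, bit4=1)
  nb .##: next=#  (t=0,i=7, bit3=1)
  nb .#.: next=.  (t=0,i=0, bit2=0)
  nb ..#: next=.  (t=0,i=4, bit1=0)
  nb ...: next=#  (t=1,i=0, bit0=1)
  bits 00011001 = 25

25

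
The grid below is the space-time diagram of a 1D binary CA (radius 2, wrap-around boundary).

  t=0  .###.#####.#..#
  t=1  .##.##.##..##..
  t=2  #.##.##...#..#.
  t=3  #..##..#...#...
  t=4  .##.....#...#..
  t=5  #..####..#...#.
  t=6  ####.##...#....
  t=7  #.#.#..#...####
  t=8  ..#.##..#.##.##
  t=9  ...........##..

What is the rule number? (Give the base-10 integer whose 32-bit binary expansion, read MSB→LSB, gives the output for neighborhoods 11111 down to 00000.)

  nb #####: next=#  (t=0,i=7, bit31=1)
  nb ####.: next=#  (t=0,i=8, bit30=1)
  nb ###.#: next=.  (t=0,i=3, bit29=0)
  nb ###..: next=#  (t=5,i=6, bit28=1)
  nb ##.##: next=#  (t=0,i=4, bit27=1)
  nb ##.#.: next=.  (t=0,i=10, bit26=0)
  nb ##..#: next=.  (t=1,i=9, bit25=0)
  nb ##...: next=#  (t=1,i=13, bit24=1)
  nb #.###: next=#  (t=0,i=1, bit23=1)
  nb #.##.: next=.  (t=1,i=4, bit22=0)
  nb #.#.#: next=#  (t=2,i=0, bit21=1)
  nb #.#..: next=#  (t=0,i=11, bit20=1)
  nb #..##: next=#  (t=1,i=10, bit19=1)
  nb #..#.: next=.  (t=0,i=13, bit18=0)
  nb #...#: next=.  (t=1,i=14, bit17=0)
  nb #....: next=#  (t=4,i=4, bit16=1)
  nb .####: next=.  (t=0,i=6, bit15=0)
  nb .###.: next=#  (t=0,i=2, bit14=1)
  nb .##.#: next=#  (t=1,i=2, bit13=1)
  nb .##..: next=.  (t=1,i=8, bit12=0)
  nb .#.##: next=.  (t=0,i=0, bit11=0)
  nb .#.#.: next=.  (t=2,i=14, bit10=0)
  nb .#..#: next=#  (t=0,i=12, bit9=1)
  nb .#...: next=#  (t=3,i=8, bit8=1)
  nb ..###: next=#  (t=5,i=3, bit7=1)
  nb ..##.: next=.  (t=1,i=1, bit6=0)
  nb ..#.#: next=.  (t=0,i=14, bit5=0)
  nb ..#..: next=.  (t=2,i=10, bit4=0)
  nb ...##: next=#  (t=1,i=0, bit3=1)
  nb ...#.: next=.  (t=2,i=9, bit2=0)
  nb ....#: next=#  (t=4,i=6, bit1=1)
  nb .....: next=#  (t=4,i=5, bit0=1)
  bits 11011001101110010110001110001011 = 3652805515

3652805515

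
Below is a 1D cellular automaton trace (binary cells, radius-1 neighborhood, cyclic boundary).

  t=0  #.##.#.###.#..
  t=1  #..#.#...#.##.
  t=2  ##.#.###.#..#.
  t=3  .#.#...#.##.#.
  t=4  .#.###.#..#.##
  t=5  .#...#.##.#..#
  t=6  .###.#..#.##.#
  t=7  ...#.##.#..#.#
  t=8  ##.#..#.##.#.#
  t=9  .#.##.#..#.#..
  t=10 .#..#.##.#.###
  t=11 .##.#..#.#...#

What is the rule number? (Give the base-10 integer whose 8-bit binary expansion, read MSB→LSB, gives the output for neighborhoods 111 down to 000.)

  [7] ### => .  t=0,i=8
  [6] ##. => #  t=0,i=3
  [5] #.# => .  t=0,i=1
  [4] #.. => #  t=0,i=12
  [3] .## => .  t=0,i=2
  [2] .#. => #  t=0,i=0
  [1] ..# => .  t=0,i=13
  [0] ... => #  t=1,i=7
  bits 01010101 = 85

85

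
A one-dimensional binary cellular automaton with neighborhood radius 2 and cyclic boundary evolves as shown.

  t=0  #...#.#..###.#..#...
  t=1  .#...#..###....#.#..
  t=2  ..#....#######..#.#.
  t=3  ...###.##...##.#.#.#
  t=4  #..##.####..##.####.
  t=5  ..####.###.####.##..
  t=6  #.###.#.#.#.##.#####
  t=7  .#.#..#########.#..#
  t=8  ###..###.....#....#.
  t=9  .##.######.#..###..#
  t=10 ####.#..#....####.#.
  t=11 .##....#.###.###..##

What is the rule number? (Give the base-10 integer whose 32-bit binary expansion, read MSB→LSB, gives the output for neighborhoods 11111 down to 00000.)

  #####|.  b31=0 t=2,i=9
  ####.|#  b30=1 t=2,i=12
  ###.#|.  b29=0 t=0,i=11
  ###..|#  b28=1 t=1,i=10
  ##.##|#  b27=1 t=3,i=6
  ##.#.|.  b26=0 t=0,i=12
  ##..#|.  b25=0 t=2,i=14
  ##...|#  b24=1 t=1,i=11
  #.###|.  b23=0 t=4,i=6
  #.##.|#  b22=1 t=3,i=7
  #.#.#|#  b21=1 t=3,i=15
  #.#..|.  b20=0 t=0,i=6
  #..##|#  b19=1 t=0,i=8
  #..#.|#  b18=1 t=0,i=15
  #...#|.  b17=0 t=0,i=2
  #....|#  b16=1 t=1,i=12
  .####|#  b15=1 t=2,i=8
  .###.|#  b14=1 t=0,i=10
  .##.#|#  b13=1 t=3,i=13
  .##..|#  b12=1 t=3,i=8
  .#.##|#  b11=1 t=6,i=11
  .#.#.|#  b10=1 t=0,i=5
  .#..#|.  b9=0 t=0,i=7
  .#...|#  b8=1 t=0,i=1
  ..###|#  b7=1 t=0,i=9
  ..##.|#  b6=1 t=3,i=12
  ..#.#|.  b5=0 t=0,i=4
  ..#..|.  b4=0 t=0,i=0
  ...##|.  b3=0 t=2,i=6
  ...#.|.  b2=0 t=0,i=3
  ....#|#  b1=1 t=1,i=13
  .....|.  b0=0 t=8,i=10
  bits 01011001011011011111110111000010 = 1500380610

1500380610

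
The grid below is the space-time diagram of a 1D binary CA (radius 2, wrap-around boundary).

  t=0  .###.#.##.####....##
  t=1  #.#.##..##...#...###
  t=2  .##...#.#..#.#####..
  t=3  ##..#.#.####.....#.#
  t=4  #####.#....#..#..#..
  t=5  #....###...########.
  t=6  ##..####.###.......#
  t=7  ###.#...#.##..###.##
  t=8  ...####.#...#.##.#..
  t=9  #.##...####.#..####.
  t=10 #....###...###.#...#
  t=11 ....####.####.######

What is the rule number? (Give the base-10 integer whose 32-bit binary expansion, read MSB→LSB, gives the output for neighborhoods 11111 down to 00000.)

  ##### -> .   bit 31 = 0  t=2,i=15
  ####. -> .   bit 30 = 0  t=0,i=12
  ###.# -> .   bit 29 = 0  t=0,i=3
  ###.. -> #   bit 28 = 1  t=0,i=13
  ##.## -> #   bit 27 = 1  t=0,i=0
  ##.#. -> #   bit 26 = 1  t=0,i=4
  ##..# -> #   bit 25 = 1  t=1,i=6
  ##... -> .   bit 24 = 0  t=0,i=14
  #.### -> .   bit 23 = 0  t=0,i=1
  #.##. -> .   bit 22 = 0  t=0,i=7
  #.#.# -> #   bit 21 = 1  t=0,i=5
  #.#.. -> #   bit 20 = 1  t=2,i=8
  #..## -> .   bit 19 = 0  t=1,i=7
  #..#. -> #   bit 18 = 1  t=2,i=10
  #...# -> #   bit 17 = 1  t=1,i=11
  #.... -> .   bit 16 = 0  t=0,i=15
  .#### -> .   bit 15 = 0  t=0,i=11
  .###. -> #   bit 14 = 1  t=0,i=2
  .##.# -> #   bit 13 = 1  t=0,i=8
  .##.. -> .   bit 12 = 0  t=1,i=5
  .#.## -> .   bit 11 = 0  t=0,i=6
  .#.#. -> .   bit 10 = 0  t=2,i=7
  .#..# -> #   bit 9 = 1  t=2,i=9
  .#... -> #   bit 8 = 1  t=1,i=14
  ..### -> #   bit 7 = 1  t=1,i=17
  ..##. -> #   bit 6 = 1  t=0,i=18
  ..#.# -> #   bit 5 = 1  t=2,i=6
  ..#.. -> #   bit 4 = 1  t=1,i=13
  ...## -> #   bit 3 = 1  t=0,i=17
  ...#. -> .   bit 2 = 0  t=1,i=12
  ....# -> .   bit 1 = 0  t=0,i=16
  ..... -> #   bit 0 = 1  t=3,i=14
  bits 00011110001101100110001111111001 = 506881017

506881017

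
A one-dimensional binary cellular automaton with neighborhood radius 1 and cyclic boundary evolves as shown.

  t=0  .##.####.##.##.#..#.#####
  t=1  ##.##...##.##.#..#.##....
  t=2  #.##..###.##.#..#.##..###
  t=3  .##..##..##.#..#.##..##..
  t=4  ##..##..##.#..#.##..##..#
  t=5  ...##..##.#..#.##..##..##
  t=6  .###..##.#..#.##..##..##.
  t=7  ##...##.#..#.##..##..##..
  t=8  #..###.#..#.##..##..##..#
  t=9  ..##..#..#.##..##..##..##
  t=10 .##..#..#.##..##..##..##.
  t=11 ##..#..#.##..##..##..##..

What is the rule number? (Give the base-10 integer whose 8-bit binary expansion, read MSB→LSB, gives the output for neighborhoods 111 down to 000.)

  nb ###: next=.  (t=0,i=5, bit7=0)
  nb ##.: next=.  (t=0,i=2, bit6=0)
  nb #.#: next=#  (t=0,i=0, bit5=1)
  nb #..: next=.  (t=0,i=16, bit4=0)
  nb .##: next=#  (t=0,i=1, bit3=1)
  nb .#.: next=.  (t=0,i=15, bit2=0)
  nb ..#: next=#  (t=0,i=17, bit1=1)
  nb ...: next=#  (t=1,i=6, bit0=1)
  bits 00101011 = 43

43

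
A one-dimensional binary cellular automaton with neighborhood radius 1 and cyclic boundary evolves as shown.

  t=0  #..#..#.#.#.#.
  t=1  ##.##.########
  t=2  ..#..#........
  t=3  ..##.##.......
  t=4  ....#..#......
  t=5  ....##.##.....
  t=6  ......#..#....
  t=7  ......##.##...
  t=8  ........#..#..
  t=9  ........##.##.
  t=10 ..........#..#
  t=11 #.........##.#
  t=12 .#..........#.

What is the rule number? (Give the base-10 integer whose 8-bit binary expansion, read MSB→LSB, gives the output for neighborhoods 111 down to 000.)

  ### -> .   bit 7 = 0  t=1,i=0
  ##. -> .   bit 6 = 0  t=1,i=1
  #.# -> #   bit 5 = 1  t=0,i=7
  #.. -> #   bit 4 = 1  t=0,i=1
  .## -> .   bit 3 = 0  t=1,i=3
  .#. -> #   bit 2 = 1  t=0,i=0
  ..# -> .   bit 1 = 0  t=0,i=2
  ... -> .   bit 0 = 0  t=2,i=0
  bits 00110100 = 52

52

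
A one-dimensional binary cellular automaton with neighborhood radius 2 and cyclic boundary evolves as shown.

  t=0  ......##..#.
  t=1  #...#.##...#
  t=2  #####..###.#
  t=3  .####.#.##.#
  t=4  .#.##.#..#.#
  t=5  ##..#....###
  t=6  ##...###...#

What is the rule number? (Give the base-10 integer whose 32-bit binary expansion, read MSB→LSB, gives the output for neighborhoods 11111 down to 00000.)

  [31] ##### => #  t=2,i=1
  [30] ####. => #  t=2,i=3
  [29] ###.# => #  t=2,i=9
  [28] ###.. => #  t=2,i=4
  [27] ##.## => .  t=2,i=10
  [26] ##.#. => .  t=3,i=5
  [25] ##..# => .  t=0,i=8
  [24] ##... => #  t=1,i=1
  [23] #.### => #  t=2,i=11
  [22] #.##. => .  t=1,i=6
  [21] #.#.# => #  t=3,i=6
  [20] #.#.. => .  t=4,i=6
  [19] #..## => #  t=2,i=6
  [18] #..#. => .  t=0,i=9
  [17] #...# => #  t=1,i=2
  [16] #.... => #  t=0,i=0
  [15] .#### => .  t=2,i=0
  [14] .###. => #  t=2,i=8
  [13] .##.# => #  t=3,i=9
  [12] .##.. => #  t=0,i=7
  [11] .#.## => .  t=1,i=5
  [10] .#.#. => #  t=4,i=0
  [9] .#..# => .  t=4,i=7
  [8] .#... => #  t=0,i=11
  [7] ..### => .  t=2,i=7
  [6] ..##. => #  t=0,i=6
  [5] ..#.# => #  t=1,i=4
  [4] ..#.. => .  t=0,i=10
  [3] ...## => .  t=0,i=5
  [2] ...#. => #  t=1,i=3
  [1] ....# => #  t=0,i=4
  [0] ..... => .  t=0,i=1
  bits 11110001101010110111010101100110 = 4054545766

4054545766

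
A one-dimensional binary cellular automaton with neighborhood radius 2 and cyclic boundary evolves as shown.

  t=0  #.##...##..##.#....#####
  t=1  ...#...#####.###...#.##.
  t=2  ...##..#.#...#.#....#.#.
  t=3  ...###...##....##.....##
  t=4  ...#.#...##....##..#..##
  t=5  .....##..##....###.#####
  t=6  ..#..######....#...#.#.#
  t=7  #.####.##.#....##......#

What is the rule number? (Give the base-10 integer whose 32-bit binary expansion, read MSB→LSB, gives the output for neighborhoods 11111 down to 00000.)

2526550993

  #####|#  b31=1 t=0,i=21
  ####.|.  b30=0 t=0,i=23
  ###.#|.  b29=0 t=0,i=0
  ###..|#  b28=1 t=1,i=15
  ##.##|.  b27=0 t=0,i=1
  ##.#.|#  b26=1 t=0,i=13
  ##..#|#  b25=1 t=0,i=9
  ##...|.  b24=0 t=0,i=4
  #.###|#  b23=1 t=1,i=13
  #.##.|.  b22=0 t=0,i=2
  #.#.#|.  b21=0 t=6,i=21
  #.#..|#  b20=1 t=0,i=14
  #..##|#  b19=1 t=0,i=10
  #..#.|.  b18=0 t=2,i=6
  #...#|.  b17=0 t=0,i=5
  #....|.  b16=0 t=0,i=16
  .####|.  b15=0 t=0,i=20
  .###.|.  b14=0 t=1,i=14
  .##.#|.  b13=0 t=0,i=12
  .##..|#  b12=1 t=0,i=3
  .#.##|#  b11=1 t=1,i=20
  .#.#.|.  b10=0 t=2,i=8
  .#..#|#  b9=1 t=4,i=20
  .#...|#  b8=1 t=0,i=15
  ..###|#  b7=1 t=0,i=19
  ..##.|#  b6=1 t=0,i=7
  ..#.#|.  b5=0 t=1,i=19
  ..#..|#  b4=1 t=1,i=3
  ...##|.  b3=0 t=0,i=6
  ...#.|.  b2=0 t=1,i=2
  ....#|.  b1=0 t=0,i=17
  .....|#  b0=1 t=3,i=19
  bits 10010110100110000001101111010001 = 2526550993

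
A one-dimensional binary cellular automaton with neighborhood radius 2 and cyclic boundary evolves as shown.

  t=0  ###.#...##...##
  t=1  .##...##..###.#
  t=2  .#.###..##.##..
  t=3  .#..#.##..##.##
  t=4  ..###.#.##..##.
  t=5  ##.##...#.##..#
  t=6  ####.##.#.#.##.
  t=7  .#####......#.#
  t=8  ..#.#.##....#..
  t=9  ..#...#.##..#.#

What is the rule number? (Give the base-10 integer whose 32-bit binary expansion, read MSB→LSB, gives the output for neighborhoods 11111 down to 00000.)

1800389176

  #####|.  b31=0 t=0,i=0
  ####.|#  b30=1 t=0,i=1
  ###.#|#  b29=1 t=0,i=2
  ###..|.  b28=0 t=2,i=5
  ##.##|#  b27=1 t=2,i=10
  ##.#.|.  b26=0 t=0,i=3
  ##..#|#  b25=1 t=1,i=8
  ##...|#  b24=1 t=0,i=10
  #.###|.  b23=0 t=2,i=3
  #.##.|#  b22=1 t=1,i=1
  #.#.#|.  b21=0 t=1,i=14
  #.#..|.  b20=0 t=0,i=4
  #..##|#  b19=1 t=1,i=9
  #..#.|#  b18=1 t=3,i=3
  #...#|#  b17=1 t=0,i=6
  #....|#  b16=1 t=7,i=7
  .####|#  b15=1 t=0,i=14
  .###.|#  b14=1 t=1,i=11
  .##.#|.  b13=0 t=2,i=9
  .##..|.  b12=0 t=0,i=9
  .#.##|.  b11=0 t=1,i=0
  .#.#.|.  b10=0 t=6,i=9
  .#..#|#  b9=1 t=3,i=2
  .#...|.  b8=0 t=0,i=5
  ..###|.  b7=0 t=0,i=13
  ..##.|.  b6=0 t=0,i=8
  ..#.#|#  b5=1 t=2,i=1
  ..#..|#  b4=1 t=8,i=12
  ...##|#  b3=1 t=0,i=7
  ...#.|.  b2=0 t=2,i=0
  ....#|.  b1=0 t=7,i=10
  .....|.  b0=0 t=7,i=8
  bits 01101011010011111100001000111000 = 1800389176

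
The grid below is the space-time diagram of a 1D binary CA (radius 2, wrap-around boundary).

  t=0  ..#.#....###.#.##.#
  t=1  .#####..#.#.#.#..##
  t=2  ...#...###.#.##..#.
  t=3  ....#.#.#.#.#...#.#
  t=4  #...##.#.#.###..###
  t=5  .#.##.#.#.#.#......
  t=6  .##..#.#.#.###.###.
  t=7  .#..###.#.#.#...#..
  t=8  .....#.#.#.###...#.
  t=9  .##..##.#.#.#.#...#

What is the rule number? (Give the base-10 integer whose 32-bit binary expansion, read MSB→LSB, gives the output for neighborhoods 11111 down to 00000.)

2232700265

  #####|#  b31=1 t=1,i=3
  ####.|.  b30=0 t=1,i=4
  ###.#|.  b29=0 t=0,i=11
  ###..|.  b28=0 t=1,i=5
  ##.##|.  b27=0 t=1,i=0
  ##.#.|#  b26=1 t=0,i=12
  ##..#|.  b25=0 t=1,i=6
  ##...|#  b24=1 t=4,i=1
  #.###|.  b23=0 t=1,i=1
  #.##.|.  b22=0 t=0,i=15
  #.#.#|.  b21=0 t=0,i=13
  #.#..|#  b20=1 t=0,i=4
  #..##|.  b19=0 t=1,i=16
  #..#.|#  b18=1 t=0,i=1
  #...#|.  b17=0 t=2,i=5
  #....|.  b16=0 t=0,i=6
  .####|.  b15=0 t=1,i=2
  .###.|#  b14=1 t=0,i=10
  .##.#|.  b13=0 t=0,i=16
  .##..|.  b12=0 t=2,i=14
  .#.##|#  b11=1 t=0,i=14
  .#.#.|#  b10=1 t=0,i=3
  .#..#|.  b9=0 t=0,i=0
  .#...|#  b8=1 t=0,i=5
  ..###|.  b7=0 t=0,i=9
  ..##.|#  b6=1 t=1,i=17
  ..#.#|#  b5=1 t=0,i=2
  ..#..|.  b4=0 t=2,i=3
  ...##|#  b3=1 t=0,i=8
  ...#.|.  b2=0 t=2,i=2
  ....#|.  b1=0 t=0,i=7
  .....|#  b0=1 t=5,i=15
  bits 10000101000101000100110101101001 = 2232700265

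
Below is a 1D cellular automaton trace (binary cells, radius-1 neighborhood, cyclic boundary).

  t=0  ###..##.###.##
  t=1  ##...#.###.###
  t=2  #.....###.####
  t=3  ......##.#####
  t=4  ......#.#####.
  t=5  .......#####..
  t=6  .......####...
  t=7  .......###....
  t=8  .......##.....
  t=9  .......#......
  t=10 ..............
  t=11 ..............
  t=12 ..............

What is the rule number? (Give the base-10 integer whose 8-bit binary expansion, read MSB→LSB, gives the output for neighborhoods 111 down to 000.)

168

  nb ###: next=#  (t=0,i=0, bit7=1)
  nb ##.: next=.  (t=0,i=2, bit6=0)
  nb #.#: next=#  (t=0,i=7, bit5=1)
  nb #..: next=.  (t=0,i=3, bit4=0)
  nb .##: next=#  (t=0,i=5, bit3=1)
  nb .#.: next=.  (t=1,i=5, bit2=0)
  nb ..#: next=.  (t=0,i=4, bit1=0)
  nb ...: next=.  (t=1,i=3, bit0=0)
  bits 10101000 = 168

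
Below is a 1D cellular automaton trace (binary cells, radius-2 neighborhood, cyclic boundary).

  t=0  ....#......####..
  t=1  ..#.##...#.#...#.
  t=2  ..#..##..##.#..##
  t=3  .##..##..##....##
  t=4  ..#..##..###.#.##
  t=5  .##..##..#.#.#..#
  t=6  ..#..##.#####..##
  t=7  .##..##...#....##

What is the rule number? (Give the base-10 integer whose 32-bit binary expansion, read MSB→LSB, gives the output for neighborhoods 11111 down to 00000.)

  ##### -> #   bit 31 = 1  t=6,i=10
  ####. -> .   bit 30 = 0  t=0,i=13
  ###.# -> #   bit 29 = 1  t=4,i=11
  ###.. -> .   bit 28 = 0  t=0,i=14
  ##.## -> .   bit 27 = 0  t=3,i=0
  ##.#. -> .   bit 26 = 0  t=2,i=11
  ##..# -> .   bit 25 = 0  t=2,i=0
  ##... -> #   bit 24 = 1  t=0,i=15
  #.### -> .   bit 23 = 0  t=6,i=8
  #.##. -> .   bit 22 = 0  t=1,i=4
  #.#.# -> #   bit 21 = 1  t=4,i=13
  #.#.. -> .   bit 20 = 0  t=1,i=11
  #..## -> .   bit 19 = 0  t=2,i=4
  #..#. -> #   bit 18 = 1  t=2,i=1
  #...# -> .   bit 17 = 0  t=1,i=0
  #.... -> .   bit 16 = 0  t=0,i=6
  .#### -> .   bit 15 = 0  t=0,i=12
  .###. -> .   bit 14 = 0  t=4,i=10
  .##.# -> #   bit 13 = 1  t=2,i=10
  .##.. -> #   bit 12 = 1  t=1,i=5
  .#.## -> .   bit 11 = 0  t=1,i=3
  .#.#. -> #   bit 10 = 1  t=1,i=10
  .#..# -> .   bit 9 = 0  t=2,i=3
  .#... -> #   bit 8 = 1  t=0,i=5
  ..### -> #   bit 7 = 1  t=0,i=11
  ..##. -> #   bit 6 = 1  t=2,i=5
  ..#.# -> #   bit 5 = 1  t=1,i=2
  ..#.. -> #   bit 4 = 1  t=0,i=4
  ...## -> .   bit 3 = 0  t=0,i=10
  ...#. -> .   bit 2 = 0  t=0,i=3
  ....# -> #   bit 1 = 1  t=0,i=2
  ..... -> .   bit 0 = 0  t=0,i=0
  bits 10100001001001000011010111110010 = 2703504882

2703504882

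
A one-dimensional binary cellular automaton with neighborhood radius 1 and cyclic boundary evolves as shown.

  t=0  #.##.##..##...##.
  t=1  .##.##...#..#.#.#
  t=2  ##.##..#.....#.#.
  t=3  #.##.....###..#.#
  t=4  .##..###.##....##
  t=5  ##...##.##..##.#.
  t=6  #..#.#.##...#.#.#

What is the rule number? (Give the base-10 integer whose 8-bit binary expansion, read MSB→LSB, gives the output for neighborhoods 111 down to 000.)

169

  ###|#  b7=1 t=3,i=10
  ##.|.  b6=0 t=0,i=3
  #.#|#  b5=1 t=0,i=1
  #..|.  b4=0 t=0,i=7
  .##|#  b3=1 t=0,i=2
  .#.|.  b2=0 t=0,i=0
  ..#|.  b1=0 t=0,i=8
  ...|#  b0=1 t=0,i=12
  bits 10101001 = 169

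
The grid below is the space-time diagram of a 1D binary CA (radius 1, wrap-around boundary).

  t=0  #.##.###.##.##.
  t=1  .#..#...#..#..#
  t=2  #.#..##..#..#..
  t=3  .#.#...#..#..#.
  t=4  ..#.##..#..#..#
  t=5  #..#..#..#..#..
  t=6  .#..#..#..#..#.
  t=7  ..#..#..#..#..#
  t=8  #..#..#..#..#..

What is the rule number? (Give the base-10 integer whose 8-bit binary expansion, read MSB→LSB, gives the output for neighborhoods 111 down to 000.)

49

  [7] ### => .  t=0,i=6
  [6] ##. => .  t=0,i=3
  [5] #.# => #  t=0,i=1
  [4] #.. => #  t=1,i=2
  [3] .## => .  t=0,i=2
  [2] .#. => .  t=0,i=0
  [1] ..# => .  t=1,i=3
  [0] ... => #  t=1,i=6
  bits 00110001 = 49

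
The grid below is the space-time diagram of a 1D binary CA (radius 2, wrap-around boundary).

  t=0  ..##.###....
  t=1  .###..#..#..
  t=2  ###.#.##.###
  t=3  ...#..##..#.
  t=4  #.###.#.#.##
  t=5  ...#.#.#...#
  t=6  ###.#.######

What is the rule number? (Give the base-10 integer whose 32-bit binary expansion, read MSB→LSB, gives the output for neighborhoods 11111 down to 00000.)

106162140

  nb #####: next=.  (t=2,i=0, bit31=0)
  nb ####.: next=.  (t=2,i=1, bit30=0)
  nb ###.#: next=.  (t=2,i=2, bit29=0)
  nb ###..: next=.  (t=0,i=7, bit28=0)
  nb ##.##: next=.  (t=0,i=4, bit27=0)
  nb ##.#.: next=#  (t=2,i=3, bit26=1)
  nb ##..#: next=#  (t=1,i=4, bit25=1)
  nb ##...: next=.  (t=0,i=8, bit24=0)
  nb #.###: next=.  (t=0,i=5, bit23=0)
  nb #.##.: next=#  (t=2,i=6, bit22=1)
  nb #.#.#: next=.  (t=2,i=4, bit21=0)
  nb #.#..: next=#  (t=5,i=7, bit20=1)
  nb #..##: next=.  (t=3,i=5, bit19=0)
  nb #..#.: next=.  (t=1,i=5, bit18=0)
  nb #...#: next=#  (t=1,i=11, bit17=1)
  nb #....: next=#  (t=0,i=9, bit16=1)
  nb .####: next=#  (t=2,i=10, bit15=1)
  nb .###.: next=#  (t=0,i=6, bit14=1)
  nb .##.#: next=#  (t=0,i=3, bit13=1)
  nb .##..: next=.  (t=3,i=7, bit12=0)
  nb .#.##: next=.  (t=2,i=5, bit11=0)
  nb .#.#.: next=#  (t=4,i=7, bit10=1)
  nb .#..#: next=#  (t=1,i=7, bit9=1)
  nb .#...: next=#  (t=1,i=10, bit8=1)
  nb ..###: next=#  (t=1,i=1, bit7=1)
  nb ..##.: next=#  (t=0,i=2, bit6=1)
  nb ..#.#: next=.  (t=5,i=3, bit5=0)
  nb ..#..: next=#  (t=1,i=6, bit4=1)
  nb ...##: next=#  (t=0,i=1, bit3=1)
  nb ...#.: next=#  (t=3,i=2, bit2=1)
  nb ....#: next=.  (t=0,i=0, bit1=0)
  nb .....: next=.  (t=0,i=10, bit0=0)
  bits 00000110010100111110011111011100 = 106162140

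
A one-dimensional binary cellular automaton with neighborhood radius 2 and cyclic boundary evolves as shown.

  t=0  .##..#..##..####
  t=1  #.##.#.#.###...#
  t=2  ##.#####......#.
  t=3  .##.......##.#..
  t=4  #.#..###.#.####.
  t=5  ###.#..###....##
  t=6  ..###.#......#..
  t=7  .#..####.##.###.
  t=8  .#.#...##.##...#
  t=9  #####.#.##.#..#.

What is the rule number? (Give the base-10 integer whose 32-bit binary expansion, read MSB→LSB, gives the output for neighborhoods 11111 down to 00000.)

  ##### -> .   bit 31 = 0  t=2,i=5
  ####. -> .   bit 30 = 0  t=0,i=14
  ###.# -> #   bit 29 = 1  t=0,i=15
  ###.. -> .   bit 28 = 0  t=1,i=11
  ##.## -> #   bit 27 = 1  t=0,i=0
  ##.#. -> #   bit 26 = 1  t=1,i=4
  ##..# -> #   bit 25 = 1  t=0,i=3
  ##... -> .   bit 24 = 0  t=1,i=12
  #.### -> .   bit 23 = 0  t=1,i=9
  #.##. -> .   bit 22 = 0  t=0,i=1
  #.#.# -> #   bit 21 = 1  t=1,i=5
  #.#.. -> #   bit 20 = 1  t=3,i=13
  #..## -> #   bit 19 = 1  t=0,i=7
  #..#. -> .   bit 18 = 0  t=0,i=4
  #...# -> .   bit 17 = 0  t=1,i=13
  #.... -> .   bit 16 = 0  t=2,i=9
  .#### -> .   bit 15 = 0  t=0,i=13
  .###. -> .   bit 14 = 0  t=1,i=10
  .##.# -> #   bit 13 = 1  t=1,i=0
  .##.. -> #   bit 12 = 1  t=0,i=2
  .#.## -> .   bit 11 = 0  t=1,i=8
  .#.#. -> #   bit 10 = 1  t=1,i=6
  .#..# -> .   bit 9 = 0  t=0,i=6
  .#... -> #   bit 8 = 1  t=3,i=14
  ..### -> .   bit 7 = 0  t=0,i=12
  ..##. -> .   bit 6 = 0  t=0,i=8
  ..#.# -> .   bit 5 = 0  t=2,i=14
  ..#.. -> #   bit 4 = 1  t=0,i=5
  ...## -> #   bit 3 = 1  t=1,i=14
  ...#. -> #   bit 2 = 1  t=2,i=13
  ....# -> .   bit 1 = 0  t=2,i=12
  ..... -> #   bit 0 = 1  t=2,i=10
  bits 00101110001110000011010100011101 = 775435549

775435549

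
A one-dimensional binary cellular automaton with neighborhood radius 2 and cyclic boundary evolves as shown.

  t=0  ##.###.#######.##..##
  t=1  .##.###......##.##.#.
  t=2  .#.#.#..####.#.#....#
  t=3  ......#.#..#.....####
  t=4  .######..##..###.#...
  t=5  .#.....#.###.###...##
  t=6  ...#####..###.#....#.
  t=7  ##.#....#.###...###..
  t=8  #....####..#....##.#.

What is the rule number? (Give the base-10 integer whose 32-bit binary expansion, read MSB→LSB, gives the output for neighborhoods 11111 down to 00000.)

  [31] ##### => .  t=0,i=9
  [30] ####. => .  t=0,i=0
  [29] ###.# => #  t=0,i=1
  [28] ###.. => .  t=1,i=6
  [27] ##.## => #  t=0,i=2
  [26] ##.#. => .  t=1,i=18
  [25] ##..# => #  t=0,i=17
  [24] ##... => .  t=1,i=7
  [23] #.### => .  t=0,i=3
  [22] #.##. => .  t=0,i=15
  [21] #.#.# => .  t=2,i=1
  [20] #.#.. => .  t=1,i=19
  [19] #..## => .  t=0,i=18
  [18] #..#. => #  t=3,i=10
  [17] #...# => .  t=5,i=17
  [16] #.... => #  t=1,i=8
  [15] .#### => .  t=0,i=8
  [14] .###. => #  t=0,i=4
  [13] .##.# => .  t=1,i=2
  [12] .##.. => #  t=0,i=16
  [11] .#.## => .  t=5,i=8
  [10] .#.#. => .  t=2,i=0
  [9] .#..# => #  t=1,i=20
  [8] .#... => .  t=2,i=16
  [7] ..### => #  t=0,i=19
  [6] ..##. => #  t=1,i=1
  [5] ..#.# => #  t=2,i=20
  [4] ..#.. => .  t=3,i=11
  [3] ...## => .  t=1,i=12
  [2] ...#. => #  t=2,i=19
  [1] ....# => #  t=1,i=11
  [0] ..... => #  t=1,i=9
  bits 00101010000001010101001011100111 = 704991975

704991975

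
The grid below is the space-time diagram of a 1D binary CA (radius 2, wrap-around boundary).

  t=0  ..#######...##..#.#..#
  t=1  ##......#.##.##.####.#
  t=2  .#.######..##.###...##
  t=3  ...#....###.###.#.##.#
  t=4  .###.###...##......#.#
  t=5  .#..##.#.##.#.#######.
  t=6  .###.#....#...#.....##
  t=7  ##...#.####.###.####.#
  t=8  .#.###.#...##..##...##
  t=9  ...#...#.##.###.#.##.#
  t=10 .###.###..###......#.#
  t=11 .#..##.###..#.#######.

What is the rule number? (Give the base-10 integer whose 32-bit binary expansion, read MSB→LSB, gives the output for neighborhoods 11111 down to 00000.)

446379583

  ##### -> .   bit 31 = 0  t=0,i=4
  ####. -> .   bit 30 = 0  t=0,i=7
  ###.# -> .   bit 29 = 0  t=1,i=19
  ###.. -> #   bit 28 = 1  t=0,i=8
  ##.## -> #   bit 27 = 1  t=1,i=12
  ##.#. -> .   bit 26 = 0  t=2,i=0
  ##..# -> #   bit 25 = 1  t=0,i=14
  ##... -> .   bit 24 = 0  t=0,i=9
  #.### -> #   bit 23 = 1  t=1,i=16
  #.##. -> .   bit 22 = 0  t=1,i=10
  #.#.# -> .   bit 21 = 0  t=2,i=1
  #.#.. -> #   bit 20 = 1  t=0,i=18
  #..## -> #   bit 19 = 1  t=0,i=1
  #..#. -> .   bit 18 = 0  t=0,i=15
  #...# -> #   bit 17 = 1  t=0,i=10
  #.... -> #   bit 16 = 1  t=1,i=3
  .#### -> .   bit 15 = 0  t=0,i=3
  .###. -> .   bit 14 = 0  t=1,i=0
  .##.# -> #   bit 13 = 1  t=1,i=11
  .##.. -> #   bit 12 = 1  t=0,i=13
  .#.## -> .   bit 11 = 0  t=1,i=9
  .#.#. -> #   bit 10 = 1  t=0,i=17
  .#..# -> #   bit 9 = 1  t=0,i=0
  .#... -> .   bit 8 = 0  t=3,i=0
  ..### -> .   bit 7 = 0  t=0,i=2
  ..##. -> .   bit 6 = 0  t=0,i=12
  ..#.# -> #   bit 5 = 1  t=0,i=16
  ..#.. -> #   bit 4 = 1  t=0,i=21
  ...## -> #   bit 3 = 1  t=0,i=11
  ...#. -> #   bit 2 = 1  t=1,i=7
  ....# -> #   bit 1 = 1  t=1,i=6
  ..... -> #   bit 0 = 1  t=1,i=4
  bits 00011010100110110011011000111111 = 446379583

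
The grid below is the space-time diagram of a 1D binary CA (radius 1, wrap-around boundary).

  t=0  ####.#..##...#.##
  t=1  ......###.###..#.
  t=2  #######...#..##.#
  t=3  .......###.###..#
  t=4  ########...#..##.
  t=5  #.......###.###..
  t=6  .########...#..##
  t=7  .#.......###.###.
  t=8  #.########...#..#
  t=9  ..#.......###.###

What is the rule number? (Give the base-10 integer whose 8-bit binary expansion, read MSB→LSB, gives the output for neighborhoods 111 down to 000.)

  ### -> .   bit 7 = 0  t=0,i=0
  ##. -> .   bit 6 = 0  t=0,i=3
  #.# -> .   bit 5 = 0  t=0,i=4
  #.. -> #   bit 4 = 1  t=0,i=6
  .## -> #   bit 3 = 1  t=0,i=8
  .#. -> .   bit 2 = 0  t=0,i=5
  ..# -> #   bit 1 = 1  t=0,i=7
  ... -> #   bit 0 = 1  t=0,i=11
  bits 00011011 = 27

27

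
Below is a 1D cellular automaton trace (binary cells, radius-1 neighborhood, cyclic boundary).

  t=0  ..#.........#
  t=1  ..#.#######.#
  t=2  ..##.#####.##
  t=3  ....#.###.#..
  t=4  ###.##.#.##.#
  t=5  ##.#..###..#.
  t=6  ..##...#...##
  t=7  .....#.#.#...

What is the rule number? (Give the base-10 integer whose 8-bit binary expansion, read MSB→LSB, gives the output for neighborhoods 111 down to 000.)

165

  ###|#  b7=1 t=1,i=5
  ##.|.  b6=0 t=1,i=10
  #.#|#  b5=1 t=1,i=3
  #..|.  b4=0 t=0,i=0
  .##|.  b3=0 t=1,i=4
  .#.|#  b2=1 t=0,i=2
  ..#|.  b1=0 t=0,i=1
  ...|#  b0=1 t=0,i=4
  bits 10100101 = 165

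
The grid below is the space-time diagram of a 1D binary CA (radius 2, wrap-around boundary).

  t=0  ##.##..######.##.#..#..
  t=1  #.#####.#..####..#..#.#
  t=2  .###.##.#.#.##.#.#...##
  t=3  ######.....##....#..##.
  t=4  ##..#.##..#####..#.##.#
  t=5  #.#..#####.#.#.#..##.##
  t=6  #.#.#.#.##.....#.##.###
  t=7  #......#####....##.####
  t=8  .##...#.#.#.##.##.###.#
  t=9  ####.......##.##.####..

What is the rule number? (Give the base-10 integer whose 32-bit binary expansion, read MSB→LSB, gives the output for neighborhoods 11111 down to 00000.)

  #####|.  b31=0 t=0,i=9
  ####.|#  b30=1 t=0,i=11
  ###.#|#  b29=1 t=0,i=12
  ###..|.  b28=0 t=1,i=14
  ##.##|#  b27=1 t=0,i=2
  ##.#.|.  b26=0 t=0,i=16
  ##..#|#  b25=1 t=0,i=5
  ##...|#  b24=1 t=3,i=6
  #.###|#  b23=1 t=1,i=2
  #.##.|#  b22=1 t=0,i=3
  #.#.#|.  b21=0 t=2,i=8
  #.#..|#  b20=1 t=0,i=17
  #..##|#  b19=1 t=0,i=6
  #..#.|.  b18=0 t=0,i=19
  #...#|.  b17=0 t=2,i=19
  #....|#  b16=1 t=3,i=7
  .####|#  b15=1 t=0,i=8
  .###.|#  b14=1 t=2,i=2
  .##.#|.  b13=0 t=0,i=1
  .##..|#  b12=1 t=0,i=4
  .#.##|#  b11=1 t=1,i=21
  .#.#.|.  b10=0 t=2,i=9
  .#..#|.  b9=0 t=0,i=18
  .#...|.  b8=0 t=2,i=18
  ..###|.  b7=0 t=0,i=7
  ..##.|#  b6=1 t=0,i=0
  ..#.#|.  b5=0 t=1,i=20
  ..#..|#  b4=1 t=0,i=20
  ...##|#  b3=1 t=2,i=20
  ...#.|.  b2=0 t=3,i=16
  ....#|.  b1=0 t=3,i=9
  .....|.  b0=0 t=3,i=8
  bits 01101011110110011101100001011000 = 1809438808

1809438808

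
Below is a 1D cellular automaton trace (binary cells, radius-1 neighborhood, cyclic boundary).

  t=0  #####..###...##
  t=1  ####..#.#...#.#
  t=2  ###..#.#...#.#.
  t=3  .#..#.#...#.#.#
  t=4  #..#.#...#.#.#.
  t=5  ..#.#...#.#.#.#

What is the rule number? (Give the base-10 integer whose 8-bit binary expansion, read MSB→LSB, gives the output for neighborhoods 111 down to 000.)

  ### -> #   bit 7 = 1  t=0,i=0
  ##. -> .   bit 6 = 0  t=0,i=4
  #.# -> #   bit 5 = 1  t=1,i=7
  #.. -> .   bit 4 = 0  t=0,i=5
  .## -> .   bit 3 = 0  t=0,i=7
  .#. -> .   bit 2 = 0  t=1,i=6
  ..# -> #   bit 1 = 1  t=0,i=6
  ... -> .   bit 0 = 0  t=0,i=11
  bits 10100010 = 162

162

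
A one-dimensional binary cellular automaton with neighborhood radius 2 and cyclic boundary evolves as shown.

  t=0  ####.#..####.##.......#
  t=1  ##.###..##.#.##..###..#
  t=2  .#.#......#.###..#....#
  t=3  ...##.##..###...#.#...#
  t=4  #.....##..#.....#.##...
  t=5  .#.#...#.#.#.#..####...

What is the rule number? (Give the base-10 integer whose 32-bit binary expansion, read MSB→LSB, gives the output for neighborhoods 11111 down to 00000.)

2765396385

  [31] ##### => #  t=0,i=1
  [30] ####. => .  t=0,i=2
  [29] ###.# => #  t=0,i=3
  [28] ###.. => .  t=1,i=5
  [27] ##.## => .  t=0,i=12
  [26] ##.#. => #  t=0,i=4
  [25] ##..# => .  t=1,i=6
  [24] ##... => .  t=0,i=15
  [23] #.### => #  t=1,i=3
  [22] #.##. => #  t=0,i=13
  [21] #.#.# => .  t=1,i=11
  [20] #.#.. => #  t=0,i=5
  [19] #..## => .  t=0,i=7
  [18] #..#. => #  t=2,i=16
  [17] #...# => .  t=3,i=1
  [16] #.... => .  t=0,i=16
  [15] .#### => #  t=0,i=0
  [14] .###. => .  t=1,i=0
  [13] .##.# => .  t=1,i=9
  [12] .##.. => #  t=0,i=14
  [11] .#.## => #  t=1,i=12
  [10] .#.#. => .  t=2,i=0
  [9] .#..# => .  t=0,i=6
  [8] .#... => #  t=2,i=4
  [7] ..### => #  t=0,i=8
  [6] ..##. => .  t=1,i=8
  [5] ..#.# => #  t=2,i=10
  [4] ..#.. => .  t=2,i=17
  [3] ...## => .  t=0,i=21
  [2] ...#. => .  t=2,i=9
  [1] ....# => .  t=0,i=20
  [0] ..... => #  t=0,i=17
  bits 10100100110101001001100110100001 = 2765396385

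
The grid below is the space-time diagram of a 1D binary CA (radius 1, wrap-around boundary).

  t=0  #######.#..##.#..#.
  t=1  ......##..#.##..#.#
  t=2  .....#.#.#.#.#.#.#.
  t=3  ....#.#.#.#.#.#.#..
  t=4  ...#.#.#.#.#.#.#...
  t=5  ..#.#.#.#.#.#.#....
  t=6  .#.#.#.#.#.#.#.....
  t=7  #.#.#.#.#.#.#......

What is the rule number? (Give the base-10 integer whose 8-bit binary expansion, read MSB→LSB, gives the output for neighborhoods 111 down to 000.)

98

  nb ###: next=.  (t=0,i=1, bit7=0)
  nb ##.: next=#  (t=0,i=6, bit6=1)
  nb #.#: next=#  (t=0,i=7, bit5=1)
  nb #..: next=.  (t=0,i=9, bit4=0)
  nb .##: next=.  (t=0,i=0, bit3=0)
  nb .#.: next=.  (t=0,i=8, bit2=0)
  nb ..#: next=#  (t=0,i=10, bit1=1)
  nb ...: next=.  (t=1,i=1, bit0=0)
  bits 01100010 = 98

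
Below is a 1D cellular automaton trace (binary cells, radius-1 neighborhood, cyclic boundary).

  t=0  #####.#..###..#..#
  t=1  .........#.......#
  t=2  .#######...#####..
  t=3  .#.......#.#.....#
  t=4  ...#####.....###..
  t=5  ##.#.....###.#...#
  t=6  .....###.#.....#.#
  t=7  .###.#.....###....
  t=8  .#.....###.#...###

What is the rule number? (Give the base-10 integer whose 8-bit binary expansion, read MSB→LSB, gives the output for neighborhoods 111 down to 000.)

  ###|.  b7=0 t=0,i=0
  ##.|.  b6=0 t=0,i=4
  #.#|.  b5=0 t=0,i=5
  #..|.  b4=0 t=0,i=7
  .##|#  b3=1 t=0,i=9
  .#.|.  b2=0 t=0,i=6
  ..#|.  b1=0 t=0,i=8
  ...|#  b0=1 t=1,i=1
  bits 00001001 = 9

9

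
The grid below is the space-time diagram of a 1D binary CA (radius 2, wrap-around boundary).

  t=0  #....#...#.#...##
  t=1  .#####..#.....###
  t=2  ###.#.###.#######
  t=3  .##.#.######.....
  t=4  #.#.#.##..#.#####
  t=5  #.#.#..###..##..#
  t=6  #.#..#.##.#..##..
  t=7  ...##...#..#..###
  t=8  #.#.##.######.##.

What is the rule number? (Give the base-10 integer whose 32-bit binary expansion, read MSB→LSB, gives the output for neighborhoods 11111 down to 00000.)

1806037663

  #####|.  b31=0 t=1,i=3
  ####.|#  b30=1 t=1,i=4
  ###.#|#  b29=1 t=1,i=16
  ###..|.  b28=0 t=0,i=0
  ##.##|#  b27=1 t=1,i=0
  ##.#.|.  b26=0 t=2,i=3
  ##..#|#  b25=1 t=1,i=6
  ##...|#  b24=1 t=0,i=1
  #.###|#  b23=1 t=1,i=1
  #.##.|.  b22=0 t=4,i=6
  #.#.#|#  b21=1 t=2,i=4
  #.#..|.  b20=0 t=0,i=11
  #..##|.  b19=0 t=5,i=6
  #..#.|#  b18=1 t=1,i=7
  #...#|.  b17=0 t=0,i=7
  #....|#  b16=1 t=0,i=2
  .####|#  b15=1 t=1,i=2
  .###.|#  b14=1 t=0,i=16
  .##.#|#  b13=1 t=3,i=2
  .##..|#  b12=1 t=4,i=7
  .#.##|.  b11=0 t=2,i=5
  .#.#.|.  b10=0 t=0,i=10
  .#..#|#  b9=1 t=5,i=5
  .#...|.  b8=0 t=0,i=6
  ..###|#  b7=1 t=0,i=15
  ..##.|.  b6=0 t=3,i=1
  ..#.#|.  b5=0 t=0,i=9
  ..#..|#  b4=1 t=0,i=5
  ...##|#  b3=1 t=0,i=14
  ...#.|#  b2=1 t=0,i=4
  ....#|#  b1=1 t=0,i=3
  .....|#  b0=1 t=1,i=11
  bits 01101011101001011111001010011111 = 1806037663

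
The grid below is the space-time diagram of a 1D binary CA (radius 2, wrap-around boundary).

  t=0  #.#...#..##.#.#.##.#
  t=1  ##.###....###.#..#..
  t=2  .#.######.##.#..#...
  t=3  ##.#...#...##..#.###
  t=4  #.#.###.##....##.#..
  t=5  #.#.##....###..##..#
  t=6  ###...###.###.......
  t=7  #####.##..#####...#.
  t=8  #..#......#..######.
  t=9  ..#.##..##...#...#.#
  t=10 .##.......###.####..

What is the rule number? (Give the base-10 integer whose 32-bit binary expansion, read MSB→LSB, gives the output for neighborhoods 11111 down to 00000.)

1437032870

  ##### -> .   bit 31 = 0  t=2,i=5
  ####. -> #   bit 30 = 1  t=2,i=7
  ###.# -> .   bit 29 = 0  t=1,i=12
  ###.. -> #   bit 28 = 1  t=1,i=5
  ##.## -> .   bit 27 = 0  t=0,i=18
  ##.#. -> #   bit 26 = 1  t=0,i=1
  ##..# -> .   bit 25 = 0  t=3,i=13
  ##... -> #   bit 24 = 1  t=1,i=6
  #.### -> #   bit 23 = 1  t=1,i=3
  #.##. -> .   bit 22 = 0  t=0,i=16
  #.#.# -> #   bit 21 = 1  t=0,i=12
  #.#.. -> .   bit 20 = 0  t=0,i=2
  #..## -> .   bit 19 = 0  t=0,i=8
  #..#. -> #   bit 18 = 1  t=1,i=16
  #...# -> #   bit 17 = 1  t=0,i=4
  #.... -> #   bit 16 = 1  t=1,i=7
  .#### -> .   bit 15 = 0  t=2,i=4
  .###. -> #   bit 14 = 1  t=1,i=4
  .##.# -> #   bit 13 = 1  t=0,i=0
  .##.. -> .   bit 12 = 0  t=3,i=12
  .#.## -> .   bit 11 = 0  t=0,i=15
  .#.#. -> .   bit 10 = 0  t=0,i=13
  .#..# -> .   bit 9 = 0  t=0,i=7
  .#... -> #   bit 8 = 1  t=0,i=3
  ..### -> #   bit 7 = 1  t=1,i=10
  ..##. -> .   bit 6 = 0  t=0,i=9
  ..#.# -> #   bit 5 = 1  t=2,i=1
  ..#.. -> .   bit 4 = 0  t=0,i=6
  ...## -> .   bit 3 = 0  t=1,i=9
  ...#. -> #   bit 2 = 1  t=0,i=5
  ....# -> #   bit 1 = 1  t=1,i=8
  ..... -> .   bit 0 = 0  t=6,i=15
  bits 01010101101001110110000110100110 = 1437032870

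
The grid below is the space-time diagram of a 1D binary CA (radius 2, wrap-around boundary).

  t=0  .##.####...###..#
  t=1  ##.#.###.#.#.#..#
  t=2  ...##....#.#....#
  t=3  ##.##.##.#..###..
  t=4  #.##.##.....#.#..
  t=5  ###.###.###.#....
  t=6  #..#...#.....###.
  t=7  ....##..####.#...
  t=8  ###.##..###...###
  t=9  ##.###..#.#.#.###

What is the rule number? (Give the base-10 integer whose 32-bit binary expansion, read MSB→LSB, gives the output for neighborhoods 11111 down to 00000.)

3630406115

  #####|#  b31=1 t=8,i=0
  ####.|#  b30=1 t=0,i=6
  ###.#|.  b29=0 t=1,i=1
  ###..|#  b28=1 t=0,i=7
  ##.##|#  b27=1 t=0,i=3
  ##.#.|.  b26=0 t=1,i=2
  ##..#|.  b25=0 t=0,i=14
  ##...|.  b24=0 t=0,i=8
  #.###|.  b23=0 t=0,i=4
  #.##.|#  b22=1 t=0,i=1
  #.#.#|#  b21=1 t=1,i=3
  #.#..|.  b20=0 t=1,i=13
  #..##|.  b19=0 t=1,i=15
  #..#.|.  b18=0 t=0,i=15
  #...#|#  b17=1 t=0,i=9
  #....|#  b16=1 t=2,i=6
  .####|#  b15=1 t=0,i=5
  .###.|.  b14=0 t=0,i=12
  .##.#|.  b13=0 t=0,i=2
  .##..|#  b12=1 t=2,i=4
  .#.##|#  b11=1 t=0,i=0
  .#.#.|.  b10=0 t=1,i=10
  .#..#|.  b9=0 t=1,i=14
  .#...|#  b8=1 t=2,i=0
  ..###|#  b7=1 t=0,i=11
  ..##.|#  b6=1 t=2,i=3
  ..#.#|#  b5=1 t=0,i=16
  ..#..|.  b4=0 t=2,i=16
  ...##|.  b3=0 t=0,i=10
  ...#.|.  b2=0 t=2,i=8
  ....#|#  b1=1 t=2,i=7
  .....|#  b0=1 t=4,i=9
  bits 11011000011000111001100111100011 = 3630406115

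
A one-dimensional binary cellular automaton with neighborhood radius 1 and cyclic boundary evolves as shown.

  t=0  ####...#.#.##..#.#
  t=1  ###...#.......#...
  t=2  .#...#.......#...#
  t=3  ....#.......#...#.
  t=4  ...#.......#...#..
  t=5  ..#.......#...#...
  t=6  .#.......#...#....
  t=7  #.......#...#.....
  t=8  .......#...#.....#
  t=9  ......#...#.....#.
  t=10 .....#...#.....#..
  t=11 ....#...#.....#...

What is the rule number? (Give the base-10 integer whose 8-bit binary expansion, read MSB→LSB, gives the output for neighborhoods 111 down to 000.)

130

  [7] ### => #  t=0,i=0
  [6] ##. => .  t=0,i=3
  [5] #.# => .  t=0,i=8
  [4] #.. => .  t=0,i=4
  [3] .## => .  t=0,i=11
  [2] .#. => .  t=0,i=7
  [1] ..# => #  t=0,i=6
  [0] ... => .  t=0,i=5
  bits 10000010 = 130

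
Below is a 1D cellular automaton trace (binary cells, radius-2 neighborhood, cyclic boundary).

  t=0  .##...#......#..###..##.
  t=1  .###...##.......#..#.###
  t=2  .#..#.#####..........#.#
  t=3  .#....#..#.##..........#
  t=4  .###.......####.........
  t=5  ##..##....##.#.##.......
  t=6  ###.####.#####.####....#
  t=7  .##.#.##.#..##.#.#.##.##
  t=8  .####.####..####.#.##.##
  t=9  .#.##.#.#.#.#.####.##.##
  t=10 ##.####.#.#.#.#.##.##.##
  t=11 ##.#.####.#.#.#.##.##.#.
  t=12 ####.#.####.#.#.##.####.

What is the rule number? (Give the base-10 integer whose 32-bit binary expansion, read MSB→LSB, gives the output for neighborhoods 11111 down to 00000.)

1743860168

  nb #####: next=.  (t=2,i=8, bit31=0)
  nb ####.: next=#  (t=2,i=9, bit30=1)
  nb ###.#: next=#  (t=1,i=23, bit29=1)
  nb ###..: next=.  (t=0,i=18, bit28=0)
  nb ##.##: next=.  (t=1,i=0, bit27=0)
  nb ##.#.: next=#  (t=5,i=12, bit26=1)
  nb ##..#: next=#  (t=0,i=19, bit25=1)
  nb ##...: next=#  (t=0,i=3, bit24=1)
  nb #.###: next=#  (t=1,i=1, bit23=1)
  nb #.##.: next=#  (t=3,i=11, bit22=1)
  nb #.#.#: next=#  (t=2,i=23, bit21=1)
  nb #.#..: next=#  (t=2,i=1, bit20=1)
  nb #..##: next=.  (t=0,i=0, bit19=0)
  nb #..#.: next=.  (t=1,i=18, bit18=0)
  nb #...#: next=.  (t=0,i=4, bit17=0)
  nb #....: next=#  (t=0,i=8, bit16=1)
  nb .####: next=.  (t=2,i=7, bit15=0)
  nb .###.: next=.  (t=0,i=17, bit14=0)
  nb .##.#: next=#  (t=5,i=11, bit13=1)
  nb .##..: next=#  (t=0,i=2, bit12=1)
  nb .#.##: next=.  (t=1,i=20, bit11=0)
  nb .#.#.: next=.  (t=2,i=0, bit10=0)
  nb .#..#: next=.  (t=0,i=14, bit9=0)
  nb .#...: next=#  (t=0,i=7, bit8=1)
  nb ..###: next=#  (t=0,i=16, bit7=1)
  nb ..##.: next=#  (t=0,i=1, bit6=1)
  nb ..#.#: next=.  (t=1,i=19, bit5=0)
  nb ..#..: next=.  (t=0,i=6, bit4=0)
  nb ...##: next=#  (t=1,i=6, bit3=1)
  nb ...#.: next=.  (t=0,i=5, bit2=0)
  nb ....#: next=.  (t=0,i=11, bit1=0)
  nb .....: next=.  (t=0,i=9, bit0=0)
  bits 01100111111100010011000111001000 = 1743860168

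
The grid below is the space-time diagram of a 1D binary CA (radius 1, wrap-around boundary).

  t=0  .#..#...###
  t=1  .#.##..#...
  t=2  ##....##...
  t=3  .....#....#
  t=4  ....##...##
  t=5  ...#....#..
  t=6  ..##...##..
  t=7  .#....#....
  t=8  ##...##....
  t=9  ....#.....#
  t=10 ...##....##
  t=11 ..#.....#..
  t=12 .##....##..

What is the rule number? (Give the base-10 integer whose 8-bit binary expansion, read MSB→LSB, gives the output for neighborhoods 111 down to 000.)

6

  ### -> .   bit 7 = 0  t=0,i=9
  ##. -> .   bit 6 = 0  t=0,i=10
  #.# -> .   bit 5 = 0  t=0,i=0
  #.. -> .   bit 4 = 0  t=0,i=2
  .## -> .   bit 3 = 0  t=0,i=8
  .#. -> #   bit 2 = 1  t=0,i=1
  ..# -> #   bit 1 = 1  t=0,i=3
  ... -> .   bit 0 = 0  t=0,i=6
  bits 00000110 = 6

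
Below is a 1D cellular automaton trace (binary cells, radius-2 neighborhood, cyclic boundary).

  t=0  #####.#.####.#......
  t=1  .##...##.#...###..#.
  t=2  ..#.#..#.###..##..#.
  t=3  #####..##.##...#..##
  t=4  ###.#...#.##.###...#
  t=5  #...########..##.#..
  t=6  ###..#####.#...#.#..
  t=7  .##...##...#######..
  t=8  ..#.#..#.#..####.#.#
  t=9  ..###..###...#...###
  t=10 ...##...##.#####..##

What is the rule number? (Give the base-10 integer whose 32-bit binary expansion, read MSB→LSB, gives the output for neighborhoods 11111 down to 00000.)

2423520566

  [31] ##### => #  t=0,i=2
  [30] ####. => .  t=0,i=3
  [29] ###.# => .  t=0,i=4
  [28] ###.. => #  t=1,i=15
  [27] ##.## => .  t=3,i=9
  [26] ##.#. => .  t=0,i=5
  [25] ##..# => .  t=1,i=16
  [24] ##... => .  t=1,i=3
  [23] #.### => .  t=0,i=8
  [22] #.##. => #  t=3,i=10
  [21] #.#.# => #  t=0,i=6
  [20] #.#.. => #  t=0,i=13
  [19] #..## => .  t=1,i=0
  [18] #..#. => .  t=1,i=17
  [17] #...# => #  t=1,i=4
  [16] #.... => #  t=0,i=15
  [15] .#### => #  t=0,i=1
  [14] .###. => #  t=1,i=14
  [13] .##.# => #  t=1,i=7
  [12] .##.. => #  t=1,i=2
  [11] .#.## => #  t=0,i=7
  [10] .#.#. => #  t=2,i=3
  [9] .#..# => .  t=1,i=19
  [8] .#... => #  t=0,i=14
  [7] ..### => .  t=0,i=0
  [6] ..##. => .  t=1,i=1
  [5] ..#.# => #  t=2,i=2
  [4] ..#.. => #  t=1,i=18
  [3] ...## => .  t=0,i=19
  [2] ...#. => #  t=2,i=1
  [1] ....# => #  t=0,i=18
  [0] ..... => .  t=0,i=16
  bits 10010000011100111111110100110110 = 2423520566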